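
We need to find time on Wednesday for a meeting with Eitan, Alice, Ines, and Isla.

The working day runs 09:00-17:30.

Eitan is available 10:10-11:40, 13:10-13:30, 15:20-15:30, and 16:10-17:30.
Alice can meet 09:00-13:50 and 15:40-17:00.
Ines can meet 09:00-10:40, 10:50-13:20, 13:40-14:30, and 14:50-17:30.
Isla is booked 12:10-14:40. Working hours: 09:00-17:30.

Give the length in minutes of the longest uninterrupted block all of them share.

Isla free within 09:00–17:30: 09:00–12:10, 14:40–17:30.
Eitan ∩ Alice: 10:10–11:40, 13:10–13:30, 16:10–17:00.
Eitan ∩ Alice ∩ Ines: 10:10–10:40, 10:50–11:40, 13:10–13:20, 16:10–17:00.
Eitan ∩ Alice ∩ Ines ∩ Isla: 10:10–10:40, 10:50–11:40, 16:10–17:00.
Common window lengths: 30, 50, 50 min; longest is 50.

50 minutes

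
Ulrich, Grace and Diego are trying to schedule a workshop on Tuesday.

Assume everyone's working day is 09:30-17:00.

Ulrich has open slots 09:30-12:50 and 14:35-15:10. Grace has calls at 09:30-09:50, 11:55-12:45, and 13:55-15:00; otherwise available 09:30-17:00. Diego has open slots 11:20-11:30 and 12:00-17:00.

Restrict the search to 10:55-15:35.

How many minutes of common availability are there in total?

Grace free within 09:30–17:00: 09:50–11:55, 12:45–13:55, 15:00–17:00.
Ulrich ∩ Grace: 09:50–11:55, 12:45–12:50, 15:00–15:10.
Ulrich ∩ Grace ∩ Diego: 11:20–11:30, 12:45–12:50, 15:00–15:10.
Restricted to 10:55–15:35: 11:20–11:30, 12:45–12:50, 15:00–15:10.
Total common minutes: 10 + 5 + 10 = 25.

25 minutes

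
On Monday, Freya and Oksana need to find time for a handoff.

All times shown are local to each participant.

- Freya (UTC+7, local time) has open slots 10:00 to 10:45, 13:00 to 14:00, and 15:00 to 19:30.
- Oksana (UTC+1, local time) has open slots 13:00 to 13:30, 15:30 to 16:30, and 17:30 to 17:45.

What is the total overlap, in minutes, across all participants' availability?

Freya → UTC: 03:00–03:45, 06:00–07:00, 08:00–12:30.
Oksana → UTC: 12:00–12:30, 14:30–15:30, 16:30–16:45.
Freya ∩ Oksana: 12:00–12:30.
Total common minutes: 30.

30 minutes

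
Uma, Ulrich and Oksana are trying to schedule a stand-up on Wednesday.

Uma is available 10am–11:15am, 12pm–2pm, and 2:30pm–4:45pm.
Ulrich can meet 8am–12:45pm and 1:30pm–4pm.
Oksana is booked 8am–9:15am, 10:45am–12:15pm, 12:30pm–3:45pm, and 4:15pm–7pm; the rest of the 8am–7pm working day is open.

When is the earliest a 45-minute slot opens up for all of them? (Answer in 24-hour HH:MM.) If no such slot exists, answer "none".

Oksana free within 08:00–19:00: 09:15–10:45, 12:15–12:30, 15:45–16:15.
Uma ∩ Ulrich: 10:00–11:15, 12:00–12:45, 13:30–14:00, 14:30–16:00.
Uma ∩ Ulrich ∩ Oksana: 10:00–10:45, 12:15–12:30, 15:45–16:00.
Windows ≥ 45 min: 10:00–10:45.
Earliest such window starts at 10:00.

10:00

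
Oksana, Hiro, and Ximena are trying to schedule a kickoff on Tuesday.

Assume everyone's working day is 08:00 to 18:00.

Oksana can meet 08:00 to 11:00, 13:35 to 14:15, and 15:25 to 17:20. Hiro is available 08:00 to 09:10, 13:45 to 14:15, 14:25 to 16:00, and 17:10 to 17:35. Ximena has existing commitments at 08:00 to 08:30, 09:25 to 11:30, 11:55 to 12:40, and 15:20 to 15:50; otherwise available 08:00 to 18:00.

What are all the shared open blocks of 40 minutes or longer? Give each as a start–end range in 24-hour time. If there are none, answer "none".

Ximena free within 08:00–18:00: 08:30–09:25, 11:30–11:55, 12:40–15:20, 15:50–18:00.
Oksana ∩ Hiro: 08:00–09:10, 13:45–14:15, 15:25–16:00, 17:10–17:20.
Oksana ∩ Hiro ∩ Ximena: 08:30–09:10, 13:45–14:15, 15:50–16:00, 17:10–17:20.
Windows ≥ 40 min: 08:30–09:10.

08:30–09:10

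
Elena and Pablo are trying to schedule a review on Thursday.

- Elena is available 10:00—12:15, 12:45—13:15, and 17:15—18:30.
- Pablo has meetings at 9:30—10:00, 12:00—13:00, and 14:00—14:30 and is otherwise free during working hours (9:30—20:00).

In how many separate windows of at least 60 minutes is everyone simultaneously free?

Pablo free within 09:30–20:00: 10:00–12:00, 13:00–14:00, 14:30–20:00.
Elena ∩ Pablo: 10:00–12:00, 13:00–13:15, 17:15–18:30.
Windows ≥ 60 min: 10:00–12:00, 17:15–18:30.
That's 2 windows.

2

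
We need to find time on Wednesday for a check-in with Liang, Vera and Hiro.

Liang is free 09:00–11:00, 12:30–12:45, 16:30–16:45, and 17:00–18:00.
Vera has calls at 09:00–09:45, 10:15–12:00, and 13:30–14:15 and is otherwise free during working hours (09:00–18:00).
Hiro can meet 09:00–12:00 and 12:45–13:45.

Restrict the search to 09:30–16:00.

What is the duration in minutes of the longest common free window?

30 minutes

Vera free within 09:00–18:00: 09:45–10:15, 12:00–13:30, 14:15–18:00.
Liang ∩ Vera: 09:45–10:15, 12:30–12:45, 16:30–16:45, 17:00–18:00.
Liang ∩ Vera ∩ Hiro: 09:45–10:15.
Restricted to 09:30–16:00: 09:45–10:15.
Single common window of 30 minutes.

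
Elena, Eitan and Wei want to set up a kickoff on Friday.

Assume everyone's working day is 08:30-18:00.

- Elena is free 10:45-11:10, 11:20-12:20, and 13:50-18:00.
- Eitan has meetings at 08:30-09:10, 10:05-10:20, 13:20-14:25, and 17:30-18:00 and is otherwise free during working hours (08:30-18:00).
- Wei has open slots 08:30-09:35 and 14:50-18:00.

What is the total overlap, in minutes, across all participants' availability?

160 minutes

Eitan free within 08:30–18:00: 09:10–10:05, 10:20–13:20, 14:25–17:30.
Elena ∩ Eitan: 10:45–11:10, 11:20–12:20, 14:25–17:30.
Elena ∩ Eitan ∩ Wei: 14:50–17:30.
Total common minutes: 160.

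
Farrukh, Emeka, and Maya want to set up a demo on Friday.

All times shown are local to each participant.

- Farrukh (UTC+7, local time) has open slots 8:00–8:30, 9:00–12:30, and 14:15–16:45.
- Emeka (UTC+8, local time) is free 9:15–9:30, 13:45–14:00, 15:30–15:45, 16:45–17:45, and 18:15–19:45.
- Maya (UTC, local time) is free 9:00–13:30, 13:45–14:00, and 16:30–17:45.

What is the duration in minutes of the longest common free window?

45 minutes

Farrukh → UTC: 01:00–01:30, 02:00–05:30, 07:15–09:45.
Emeka → UTC: 01:15–01:30, 05:45–06:00, 07:30–07:45, 08:45–09:45, 10:15–11:45.
Maya → UTC: 09:00–13:30, 13:45–14:00, 16:30–17:45.
Farrukh ∩ Emeka: 01:15–01:30, 07:30–07:45, 08:45–09:45.
Farrukh ∩ Emeka ∩ Maya: 09:00–09:45.
Single common window of 45 minutes.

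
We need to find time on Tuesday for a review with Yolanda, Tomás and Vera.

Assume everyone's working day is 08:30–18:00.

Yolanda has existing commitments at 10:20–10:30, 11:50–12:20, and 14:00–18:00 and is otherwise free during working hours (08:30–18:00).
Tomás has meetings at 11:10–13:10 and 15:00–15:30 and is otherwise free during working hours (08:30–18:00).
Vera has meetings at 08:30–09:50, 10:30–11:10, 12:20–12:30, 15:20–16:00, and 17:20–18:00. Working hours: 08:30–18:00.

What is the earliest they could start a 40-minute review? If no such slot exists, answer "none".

Yolanda free within 08:30–18:00: 08:30–10:20, 10:30–11:50, 12:20–14:00.
Tomás free within 08:30–18:00: 08:30–11:10, 13:10–15:00, 15:30–18:00.
Vera free within 08:30–18:00: 09:50–10:30, 11:10–12:20, 12:30–15:20, 16:00–17:20.
Yolanda ∩ Tomás: 08:30–10:20, 10:30–11:10, 13:10–14:00.
Yolanda ∩ Tomás ∩ Vera: 09:50–10:20, 13:10–14:00.
Windows ≥ 40 min: 13:10–14:00.
Earliest such window starts at 13:10.

13:10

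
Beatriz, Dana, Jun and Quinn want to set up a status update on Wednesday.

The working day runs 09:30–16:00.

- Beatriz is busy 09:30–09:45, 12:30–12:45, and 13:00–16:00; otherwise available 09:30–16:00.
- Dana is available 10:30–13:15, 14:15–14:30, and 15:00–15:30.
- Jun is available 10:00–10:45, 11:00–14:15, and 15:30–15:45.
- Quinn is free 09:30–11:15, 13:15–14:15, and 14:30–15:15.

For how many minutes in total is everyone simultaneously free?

Beatriz free within 09:30–16:00: 09:45–12:30, 12:45–13:00.
Beatriz ∩ Dana: 10:30–12:30, 12:45–13:00.
Beatriz ∩ Dana ∩ Jun: 10:30–10:45, 11:00–12:30, 12:45–13:00.
Beatriz ∩ Dana ∩ Jun ∩ Quinn: 10:30–10:45, 11:00–11:15.
Total common minutes: 15 + 15 = 30.

30 minutes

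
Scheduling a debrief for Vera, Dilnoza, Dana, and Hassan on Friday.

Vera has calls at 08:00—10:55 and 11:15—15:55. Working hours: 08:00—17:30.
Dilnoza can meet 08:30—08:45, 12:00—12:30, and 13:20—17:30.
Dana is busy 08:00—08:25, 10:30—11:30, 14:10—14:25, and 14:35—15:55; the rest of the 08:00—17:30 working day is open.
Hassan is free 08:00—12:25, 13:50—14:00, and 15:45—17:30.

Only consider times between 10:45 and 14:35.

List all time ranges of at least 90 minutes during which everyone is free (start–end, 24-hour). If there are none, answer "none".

Vera free within 08:00–17:30: 10:55–11:15, 15:55–17:30.
Dana free within 08:00–17:30: 08:25–10:30, 11:30–14:10, 14:25–14:35, 15:55–17:30.
Vera ∩ Dilnoza: 15:55–17:30.
Vera ∩ Dilnoza ∩ Dana: 15:55–17:30.
Vera ∩ Dilnoza ∩ Dana ∩ Hassan: 15:55–17:30.
Restricted to 10:45–14:35: (none).
Windows ≥ 90 min: (none).

none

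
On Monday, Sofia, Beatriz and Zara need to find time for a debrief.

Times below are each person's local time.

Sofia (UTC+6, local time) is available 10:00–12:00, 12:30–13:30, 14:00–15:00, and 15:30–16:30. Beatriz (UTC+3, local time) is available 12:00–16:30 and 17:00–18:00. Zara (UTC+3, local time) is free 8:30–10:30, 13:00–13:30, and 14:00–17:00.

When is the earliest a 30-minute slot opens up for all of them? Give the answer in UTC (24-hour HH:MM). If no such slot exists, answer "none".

10:00

Sofia → UTC: 04:00–06:00, 06:30–07:30, 08:00–09:00, 09:30–10:30.
Beatriz → UTC: 09:00–13:30, 14:00–15:00.
Zara → UTC: 05:30–07:30, 10:00–10:30, 11:00–14:00.
Sofia ∩ Beatriz: 09:30–10:30.
Sofia ∩ Beatriz ∩ Zara: 10:00–10:30.
Windows ≥ 30 min: 10:00–10:30.
Earliest such window starts at 10:00.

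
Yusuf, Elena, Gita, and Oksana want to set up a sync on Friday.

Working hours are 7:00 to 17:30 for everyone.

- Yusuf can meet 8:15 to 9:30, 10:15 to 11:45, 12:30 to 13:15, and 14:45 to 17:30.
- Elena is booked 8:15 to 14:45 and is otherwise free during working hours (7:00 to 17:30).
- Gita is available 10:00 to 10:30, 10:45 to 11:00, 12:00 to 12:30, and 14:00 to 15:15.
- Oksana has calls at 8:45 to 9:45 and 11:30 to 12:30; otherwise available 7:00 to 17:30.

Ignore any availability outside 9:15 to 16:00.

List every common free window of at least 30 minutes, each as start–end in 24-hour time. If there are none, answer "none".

14:45–15:15

Elena free within 07:00–17:30: 07:00–08:15, 14:45–17:30.
Oksana free within 07:00–17:30: 07:00–08:45, 09:45–11:30, 12:30–17:30.
Yusuf ∩ Elena: 14:45–17:30.
Yusuf ∩ Elena ∩ Gita: 14:45–15:15.
Yusuf ∩ Elena ∩ Gita ∩ Oksana: 14:45–15:15.
Restricted to 09:15–16:00: 14:45–15:15.
Windows ≥ 30 min: 14:45–15:15.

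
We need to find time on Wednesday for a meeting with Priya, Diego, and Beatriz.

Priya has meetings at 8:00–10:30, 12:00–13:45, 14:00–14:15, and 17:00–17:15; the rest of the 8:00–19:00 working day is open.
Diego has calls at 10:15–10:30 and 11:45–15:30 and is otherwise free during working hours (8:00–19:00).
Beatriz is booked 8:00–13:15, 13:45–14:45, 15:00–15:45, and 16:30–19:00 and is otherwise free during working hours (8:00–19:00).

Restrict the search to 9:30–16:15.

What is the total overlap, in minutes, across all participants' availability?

30 minutes

Priya free within 08:00–19:00: 10:30–12:00, 13:45–14:00, 14:15–17:00, 17:15–19:00.
Diego free within 08:00–19:00: 08:00–10:15, 10:30–11:45, 15:30–19:00.
Beatriz free within 08:00–19:00: 13:15–13:45, 14:45–15:00, 15:45–16:30.
Priya ∩ Diego: 10:30–11:45, 15:30–17:00, 17:15–19:00.
Priya ∩ Diego ∩ Beatriz: 15:45–16:30.
Restricted to 09:30–16:15: 15:45–16:15.
Total common minutes: 30.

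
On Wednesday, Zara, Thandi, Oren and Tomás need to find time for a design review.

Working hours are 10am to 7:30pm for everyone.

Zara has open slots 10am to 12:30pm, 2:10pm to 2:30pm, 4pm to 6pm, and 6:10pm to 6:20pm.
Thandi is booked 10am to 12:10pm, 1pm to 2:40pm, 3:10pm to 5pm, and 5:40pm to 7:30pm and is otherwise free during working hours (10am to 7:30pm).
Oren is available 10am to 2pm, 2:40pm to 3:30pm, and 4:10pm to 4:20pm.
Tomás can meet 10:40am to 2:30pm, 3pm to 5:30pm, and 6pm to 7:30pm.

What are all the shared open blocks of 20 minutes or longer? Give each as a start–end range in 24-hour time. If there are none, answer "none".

12:10–12:30

Thandi free within 10:00–19:30: 12:10–13:00, 14:40–15:10, 17:00–17:40.
Zara ∩ Thandi: 12:10–12:30, 17:00–17:40.
Zara ∩ Thandi ∩ Oren: 12:10–12:30.
Zara ∩ Thandi ∩ Oren ∩ Tomás: 12:10–12:30.
Windows ≥ 20 min: 12:10–12:30.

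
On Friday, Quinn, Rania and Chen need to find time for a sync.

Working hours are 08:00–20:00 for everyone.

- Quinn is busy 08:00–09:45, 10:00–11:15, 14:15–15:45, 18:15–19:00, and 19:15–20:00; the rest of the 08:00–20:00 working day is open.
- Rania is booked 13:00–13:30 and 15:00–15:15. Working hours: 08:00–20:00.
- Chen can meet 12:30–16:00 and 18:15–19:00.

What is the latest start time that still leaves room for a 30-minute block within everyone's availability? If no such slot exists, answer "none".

Quinn free within 08:00–20:00: 09:45–10:00, 11:15–14:15, 15:45–18:15, 19:00–19:15.
Rania free within 08:00–20:00: 08:00–13:00, 13:30–15:00, 15:15–20:00.
Quinn ∩ Rania: 09:45–10:00, 11:15–13:00, 13:30–14:15, 15:45–18:15, 19:00–19:15.
Quinn ∩ Rania ∩ Chen: 12:30–13:00, 13:30–14:15, 15:45–16:00.
Windows ≥ 30 min: 12:30–13:00, 13:30–14:15.
Latest start in the last window 13:30–14:15 is 14:15 − 30 min = 13:45.

13:45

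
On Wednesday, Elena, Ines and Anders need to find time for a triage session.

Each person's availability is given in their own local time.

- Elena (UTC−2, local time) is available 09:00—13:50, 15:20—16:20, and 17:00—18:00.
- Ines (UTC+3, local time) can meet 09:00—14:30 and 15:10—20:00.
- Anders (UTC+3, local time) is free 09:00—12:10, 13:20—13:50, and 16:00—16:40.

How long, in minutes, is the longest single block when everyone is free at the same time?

40 minutes

Elena → UTC: 11:00–15:50, 17:20–18:20, 19:00–20:00.
Ines → UTC: 06:00–11:30, 12:10–17:00.
Anders → UTC: 06:00–09:10, 10:20–10:50, 13:00–13:40.
Elena ∩ Ines: 11:00–11:30, 12:10–15:50.
Elena ∩ Ines ∩ Anders: 13:00–13:40.
Single common window of 40 minutes.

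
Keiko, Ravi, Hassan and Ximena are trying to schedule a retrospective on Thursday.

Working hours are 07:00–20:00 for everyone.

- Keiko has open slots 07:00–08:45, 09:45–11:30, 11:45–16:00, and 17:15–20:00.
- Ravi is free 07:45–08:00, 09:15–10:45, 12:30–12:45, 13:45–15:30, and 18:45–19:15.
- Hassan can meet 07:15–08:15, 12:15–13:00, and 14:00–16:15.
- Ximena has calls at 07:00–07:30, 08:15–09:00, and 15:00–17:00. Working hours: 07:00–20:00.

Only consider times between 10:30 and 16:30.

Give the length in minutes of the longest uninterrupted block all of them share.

60 minutes

Ximena free within 07:00–20:00: 07:30–08:15, 09:00–15:00, 17:00–20:00.
Keiko ∩ Ravi: 07:45–08:00, 09:45–10:45, 12:30–12:45, 13:45–15:30, 18:45–19:15.
Keiko ∩ Ravi ∩ Hassan: 07:45–08:00, 12:30–12:45, 14:00–15:30.
Keiko ∩ Ravi ∩ Hassan ∩ Ximena: 07:45–08:00, 12:30–12:45, 14:00–15:00.
Restricted to 10:30–16:30: 12:30–12:45, 14:00–15:00.
Common window lengths: 15, 60 min; longest is 60.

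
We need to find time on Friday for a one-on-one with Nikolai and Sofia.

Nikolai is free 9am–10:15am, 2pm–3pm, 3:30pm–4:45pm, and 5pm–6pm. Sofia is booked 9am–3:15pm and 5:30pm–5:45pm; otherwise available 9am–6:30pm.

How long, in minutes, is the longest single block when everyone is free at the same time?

Sofia free within 09:00–18:30: 15:15–17:30, 17:45–18:30.
Nikolai ∩ Sofia: 15:30–16:45, 17:00–17:30, 17:45–18:00.
Common window lengths: 75, 30, 15 min; longest is 75.

75 minutes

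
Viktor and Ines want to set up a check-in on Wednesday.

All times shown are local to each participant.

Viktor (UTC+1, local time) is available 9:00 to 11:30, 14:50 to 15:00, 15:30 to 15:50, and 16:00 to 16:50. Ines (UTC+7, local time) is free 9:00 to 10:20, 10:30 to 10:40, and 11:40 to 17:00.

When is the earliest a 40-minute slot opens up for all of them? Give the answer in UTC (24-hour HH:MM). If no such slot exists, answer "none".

Viktor → UTC: 08:00–10:30, 13:50–14:00, 14:30–14:50, 15:00–15:50.
Ines → UTC: 02:00–03:20, 03:30–03:40, 04:40–10:00.
Viktor ∩ Ines: 08:00–10:00.
Windows ≥ 40 min: 08:00–10:00.
Earliest such window starts at 08:00.

08:00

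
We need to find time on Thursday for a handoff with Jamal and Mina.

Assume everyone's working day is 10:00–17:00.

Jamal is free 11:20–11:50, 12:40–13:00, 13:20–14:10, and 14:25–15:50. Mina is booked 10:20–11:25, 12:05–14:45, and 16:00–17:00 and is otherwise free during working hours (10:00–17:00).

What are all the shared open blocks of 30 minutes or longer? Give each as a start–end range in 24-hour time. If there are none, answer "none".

Mina free within 10:00–17:00: 10:00–10:20, 11:25–12:05, 14:45–16:00.
Jamal ∩ Mina: 11:25–11:50, 14:45–15:50.
Windows ≥ 30 min: 14:45–15:50.

14:45–15:50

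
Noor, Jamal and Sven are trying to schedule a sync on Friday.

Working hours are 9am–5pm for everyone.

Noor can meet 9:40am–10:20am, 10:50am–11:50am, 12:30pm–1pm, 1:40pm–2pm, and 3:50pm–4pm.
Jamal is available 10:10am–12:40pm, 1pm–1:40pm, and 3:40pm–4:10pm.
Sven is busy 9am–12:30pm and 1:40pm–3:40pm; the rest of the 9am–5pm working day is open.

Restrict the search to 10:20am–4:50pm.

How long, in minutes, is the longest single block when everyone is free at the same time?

Sven free within 09:00–17:00: 12:30–13:40, 15:40–17:00.
Noor ∩ Jamal: 10:10–10:20, 10:50–11:50, 12:30–12:40, 15:50–16:00.
Noor ∩ Jamal ∩ Sven: 12:30–12:40, 15:50–16:00.
Restricted to 10:20–16:50: 12:30–12:40, 15:50–16:00.
Common window lengths: 10, 10 min; longest is 10.

10 minutes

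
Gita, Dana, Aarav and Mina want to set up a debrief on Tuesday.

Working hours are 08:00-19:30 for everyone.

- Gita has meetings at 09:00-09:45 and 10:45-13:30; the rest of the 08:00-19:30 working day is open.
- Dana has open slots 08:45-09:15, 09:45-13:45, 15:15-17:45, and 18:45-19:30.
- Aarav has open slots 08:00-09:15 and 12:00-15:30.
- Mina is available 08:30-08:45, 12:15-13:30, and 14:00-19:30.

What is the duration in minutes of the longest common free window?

Gita free within 08:00–19:30: 08:00–09:00, 09:45–10:45, 13:30–19:30.
Gita ∩ Dana: 08:45–09:00, 09:45–10:45, 13:30–13:45, 15:15–17:45, 18:45–19:30.
Gita ∩ Dana ∩ Aarav: 08:45–09:00, 13:30–13:45, 15:15–15:30.
Gita ∩ Dana ∩ Aarav ∩ Mina: 15:15–15:30.
Single common window of 15 minutes.

15 minutes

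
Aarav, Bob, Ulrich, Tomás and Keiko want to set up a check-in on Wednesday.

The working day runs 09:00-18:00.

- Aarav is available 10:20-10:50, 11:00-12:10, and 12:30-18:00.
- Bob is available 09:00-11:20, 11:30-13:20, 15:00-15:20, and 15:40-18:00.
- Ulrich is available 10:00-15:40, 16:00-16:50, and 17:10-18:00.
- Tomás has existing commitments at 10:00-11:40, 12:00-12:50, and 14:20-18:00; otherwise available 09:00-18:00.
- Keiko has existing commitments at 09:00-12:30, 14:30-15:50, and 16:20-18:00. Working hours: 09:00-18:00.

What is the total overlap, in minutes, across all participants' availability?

Tomás free within 09:00–18:00: 09:00–10:00, 11:40–12:00, 12:50–14:20.
Keiko free within 09:00–18:00: 12:30–14:30, 15:50–16:20.
Aarav ∩ Bob: 10:20–10:50, 11:00–11:20, 11:30–12:10, 12:30–13:20, 15:00–15:20, 15:40–18:00.
Aarav ∩ Bob ∩ Ulrich: 10:20–10:50, 11:00–11:20, 11:30–12:10, 12:30–13:20, 15:00–15:20, 16:00–16:50, 17:10–18:00.
Aarav ∩ Bob ∩ Ulrich ∩ Tomás: 11:40–12:00, 12:50–13:20.
Aarav ∩ Bob ∩ Ulrich ∩ Tomás ∩ Keiko: 12:50–13:20.
Total common minutes: 30.

30 minutes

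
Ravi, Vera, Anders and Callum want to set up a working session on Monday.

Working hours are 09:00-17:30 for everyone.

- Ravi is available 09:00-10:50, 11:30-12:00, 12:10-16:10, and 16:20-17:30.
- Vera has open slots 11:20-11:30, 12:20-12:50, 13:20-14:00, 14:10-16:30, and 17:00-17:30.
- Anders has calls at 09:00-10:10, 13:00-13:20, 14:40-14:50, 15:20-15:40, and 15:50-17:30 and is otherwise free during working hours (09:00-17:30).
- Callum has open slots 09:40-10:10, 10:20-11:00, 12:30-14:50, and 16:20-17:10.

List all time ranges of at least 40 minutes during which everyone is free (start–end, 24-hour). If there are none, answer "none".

13:20–14:00

Anders free within 09:00–17:30: 10:10–13:00, 13:20–14:40, 14:50–15:20, 15:40–15:50.
Ravi ∩ Vera: 12:20–12:50, 13:20–14:00, 14:10–16:10, 16:20–16:30, 17:00–17:30.
Ravi ∩ Vera ∩ Anders: 12:20–12:50, 13:20–14:00, 14:10–14:40, 14:50–15:20, 15:40–15:50.
Ravi ∩ Vera ∩ Anders ∩ Callum: 12:30–12:50, 13:20–14:00, 14:10–14:40.
Windows ≥ 40 min: 13:20–14:00.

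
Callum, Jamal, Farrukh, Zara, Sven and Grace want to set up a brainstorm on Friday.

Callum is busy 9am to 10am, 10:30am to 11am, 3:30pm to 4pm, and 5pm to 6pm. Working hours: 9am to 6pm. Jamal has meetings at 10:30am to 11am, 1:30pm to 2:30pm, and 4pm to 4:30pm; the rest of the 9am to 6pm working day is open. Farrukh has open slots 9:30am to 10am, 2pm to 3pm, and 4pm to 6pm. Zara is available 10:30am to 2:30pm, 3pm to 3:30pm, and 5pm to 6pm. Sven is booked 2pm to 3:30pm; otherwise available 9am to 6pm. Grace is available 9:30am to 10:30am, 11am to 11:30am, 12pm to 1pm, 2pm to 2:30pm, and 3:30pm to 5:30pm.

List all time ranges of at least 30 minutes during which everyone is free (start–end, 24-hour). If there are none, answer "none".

Callum free within 09:00–18:00: 10:00–10:30, 11:00–15:30, 16:00–17:00.
Jamal free within 09:00–18:00: 09:00–10:30, 11:00–13:30, 14:30–16:00, 16:30–18:00.
Sven free within 09:00–18:00: 09:00–14:00, 15:30–18:00.
Callum ∩ Jamal: 10:00–10:30, 11:00–13:30, 14:30–15:30, 16:30–17:00.
Callum ∩ Jamal ∩ Farrukh: 14:30–15:00, 16:30–17:00.
Callum ∩ Jamal ∩ Farrukh ∩ Zara: (none).
Callum ∩ Jamal ∩ Farrukh ∩ Zara ∩ Sven: (none).
Callum ∩ Jamal ∩ Farrukh ∩ Zara ∩ Sven ∩ Grace: (none).
Windows ≥ 30 min: (none).

none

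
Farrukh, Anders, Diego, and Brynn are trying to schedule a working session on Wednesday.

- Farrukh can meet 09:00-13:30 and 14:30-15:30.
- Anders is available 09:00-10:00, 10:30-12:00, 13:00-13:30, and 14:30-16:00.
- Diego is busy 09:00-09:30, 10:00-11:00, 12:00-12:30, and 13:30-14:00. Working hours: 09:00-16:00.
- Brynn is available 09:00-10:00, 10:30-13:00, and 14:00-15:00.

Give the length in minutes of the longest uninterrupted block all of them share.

Diego free within 09:00–16:00: 09:30–10:00, 11:00–12:00, 12:30–13:30, 14:00–16:00.
Farrukh ∩ Anders: 09:00–10:00, 10:30–12:00, 13:00–13:30, 14:30–15:30.
Farrukh ∩ Anders ∩ Diego: 09:30–10:00, 11:00–12:00, 13:00–13:30, 14:30–15:30.
Farrukh ∩ Anders ∩ Diego ∩ Brynn: 09:30–10:00, 11:00–12:00, 14:30–15:00.
Common window lengths: 30, 60, 30 min; longest is 60.

60 minutes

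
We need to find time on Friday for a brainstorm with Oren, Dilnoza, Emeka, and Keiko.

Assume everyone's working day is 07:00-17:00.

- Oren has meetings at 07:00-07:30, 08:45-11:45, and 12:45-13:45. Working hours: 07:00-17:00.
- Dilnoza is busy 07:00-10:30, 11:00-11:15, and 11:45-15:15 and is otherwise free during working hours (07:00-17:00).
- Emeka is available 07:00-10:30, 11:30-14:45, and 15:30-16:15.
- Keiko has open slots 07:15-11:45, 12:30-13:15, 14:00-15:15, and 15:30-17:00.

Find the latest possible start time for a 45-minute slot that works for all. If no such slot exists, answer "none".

15:30

Oren free within 07:00–17:00: 07:30–08:45, 11:45–12:45, 13:45–17:00.
Dilnoza free within 07:00–17:00: 10:30–11:00, 11:15–11:45, 15:15–17:00.
Oren ∩ Dilnoza: 15:15–17:00.
Oren ∩ Dilnoza ∩ Emeka: 15:30–16:15.
Oren ∩ Dilnoza ∩ Emeka ∩ Keiko: 15:30–16:15.
Windows ≥ 45 min: 15:30–16:15.
Latest start in the last window 15:30–16:15 is 16:15 − 45 min = 15:30.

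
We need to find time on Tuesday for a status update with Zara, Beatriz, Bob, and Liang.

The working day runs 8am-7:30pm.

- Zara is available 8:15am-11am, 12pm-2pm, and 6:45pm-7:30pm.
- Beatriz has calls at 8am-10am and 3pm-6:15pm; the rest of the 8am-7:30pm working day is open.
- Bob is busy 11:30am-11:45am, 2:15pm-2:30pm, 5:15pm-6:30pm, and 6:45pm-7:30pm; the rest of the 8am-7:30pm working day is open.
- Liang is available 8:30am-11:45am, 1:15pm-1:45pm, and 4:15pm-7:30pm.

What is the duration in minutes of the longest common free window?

60 minutes

Beatriz free within 08:00–19:30: 10:00–15:00, 18:15–19:30.
Bob free within 08:00–19:30: 08:00–11:30, 11:45–14:15, 14:30–17:15, 18:30–18:45.
Zara ∩ Beatriz: 10:00–11:00, 12:00–14:00, 18:45–19:30.
Zara ∩ Beatriz ∩ Bob: 10:00–11:00, 12:00–14:00.
Zara ∩ Beatriz ∩ Bob ∩ Liang: 10:00–11:00, 13:15–13:45.
Common window lengths: 60, 30 min; longest is 60.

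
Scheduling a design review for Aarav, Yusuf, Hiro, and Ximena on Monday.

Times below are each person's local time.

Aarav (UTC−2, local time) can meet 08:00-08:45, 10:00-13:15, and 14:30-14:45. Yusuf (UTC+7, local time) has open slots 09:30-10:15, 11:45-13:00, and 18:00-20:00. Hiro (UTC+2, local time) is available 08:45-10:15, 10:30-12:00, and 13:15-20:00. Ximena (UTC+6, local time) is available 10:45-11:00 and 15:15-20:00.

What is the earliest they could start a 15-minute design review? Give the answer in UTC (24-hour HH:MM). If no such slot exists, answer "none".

12:00

Aarav → UTC: 10:00–10:45, 12:00–15:15, 16:30–16:45.
Yusuf → UTC: 02:30–03:15, 04:45–06:00, 11:00–13:00.
Hiro → UTC: 06:45–08:15, 08:30–10:00, 11:15–18:00.
Ximena → UTC: 04:45–05:00, 09:15–14:00.
Aarav ∩ Yusuf: 12:00–13:00.
Aarav ∩ Yusuf ∩ Hiro: 12:00–13:00.
Aarav ∩ Yusuf ∩ Hiro ∩ Ximena: 12:00–13:00.
Windows ≥ 15 min: 12:00–13:00.
Earliest such window starts at 12:00.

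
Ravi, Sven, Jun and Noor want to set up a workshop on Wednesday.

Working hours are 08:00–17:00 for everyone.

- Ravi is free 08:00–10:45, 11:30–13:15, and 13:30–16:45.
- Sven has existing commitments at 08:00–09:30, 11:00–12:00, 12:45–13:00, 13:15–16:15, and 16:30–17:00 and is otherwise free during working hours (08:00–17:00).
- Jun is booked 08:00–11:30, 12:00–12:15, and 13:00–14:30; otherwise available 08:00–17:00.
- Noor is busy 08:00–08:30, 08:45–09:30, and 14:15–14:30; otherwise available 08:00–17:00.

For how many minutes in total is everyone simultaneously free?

Sven free within 08:00–17:00: 09:30–11:00, 12:00–12:45, 13:00–13:15, 16:15–16:30.
Jun free within 08:00–17:00: 11:30–12:00, 12:15–13:00, 14:30–17:00.
Noor free within 08:00–17:00: 08:30–08:45, 09:30–14:15, 14:30–17:00.
Ravi ∩ Sven: 09:30–10:45, 12:00–12:45, 13:00–13:15, 16:15–16:30.
Ravi ∩ Sven ∩ Jun: 12:15–12:45, 16:15–16:30.
Ravi ∩ Sven ∩ Jun ∩ Noor: 12:15–12:45, 16:15–16:30.
Total common minutes: 30 + 15 = 45.

45 minutes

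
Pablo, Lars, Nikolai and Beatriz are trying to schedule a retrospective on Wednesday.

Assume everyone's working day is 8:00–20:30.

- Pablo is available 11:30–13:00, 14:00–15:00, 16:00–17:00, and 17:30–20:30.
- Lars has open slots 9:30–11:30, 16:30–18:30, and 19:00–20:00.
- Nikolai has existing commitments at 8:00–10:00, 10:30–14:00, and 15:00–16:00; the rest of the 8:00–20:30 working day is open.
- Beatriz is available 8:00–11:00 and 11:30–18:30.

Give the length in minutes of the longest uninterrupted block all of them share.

60 minutes

Nikolai free within 08:00–20:30: 10:00–10:30, 14:00–15:00, 16:00–20:30.
Pablo ∩ Lars: 16:30–17:00, 17:30–18:30, 19:00–20:00.
Pablo ∩ Lars ∩ Nikolai: 16:30–17:00, 17:30–18:30, 19:00–20:00.
Pablo ∩ Lars ∩ Nikolai ∩ Beatriz: 16:30–17:00, 17:30–18:30.
Common window lengths: 30, 60 min; longest is 60.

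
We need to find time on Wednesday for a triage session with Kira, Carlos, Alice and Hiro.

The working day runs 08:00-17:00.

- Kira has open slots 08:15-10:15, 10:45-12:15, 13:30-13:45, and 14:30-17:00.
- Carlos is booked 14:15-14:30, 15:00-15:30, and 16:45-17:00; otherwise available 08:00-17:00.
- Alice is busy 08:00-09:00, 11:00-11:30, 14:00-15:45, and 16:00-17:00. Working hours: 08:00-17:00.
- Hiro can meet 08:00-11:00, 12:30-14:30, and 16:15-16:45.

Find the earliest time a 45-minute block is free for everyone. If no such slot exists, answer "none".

09:00

Carlos free within 08:00–17:00: 08:00–14:15, 14:30–15:00, 15:30–16:45.
Alice free within 08:00–17:00: 09:00–11:00, 11:30–14:00, 15:45–16:00.
Kira ∩ Carlos: 08:15–10:15, 10:45–12:15, 13:30–13:45, 14:30–15:00, 15:30–16:45.
Kira ∩ Carlos ∩ Alice: 09:00–10:15, 10:45–11:00, 11:30–12:15, 13:30–13:45, 15:45–16:00.
Kira ∩ Carlos ∩ Alice ∩ Hiro: 09:00–10:15, 10:45–11:00, 13:30–13:45.
Windows ≥ 45 min: 09:00–10:15.
Earliest such window starts at 09:00.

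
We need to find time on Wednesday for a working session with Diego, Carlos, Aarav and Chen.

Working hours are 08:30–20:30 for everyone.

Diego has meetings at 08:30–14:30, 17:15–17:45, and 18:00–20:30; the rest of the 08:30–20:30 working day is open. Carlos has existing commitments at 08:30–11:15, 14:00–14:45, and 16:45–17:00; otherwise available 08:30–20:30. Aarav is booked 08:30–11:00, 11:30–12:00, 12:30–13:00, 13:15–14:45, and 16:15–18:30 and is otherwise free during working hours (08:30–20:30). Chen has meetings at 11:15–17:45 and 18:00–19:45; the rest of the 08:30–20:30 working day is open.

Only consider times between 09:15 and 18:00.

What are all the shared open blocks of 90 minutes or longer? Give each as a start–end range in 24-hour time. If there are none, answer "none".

none

Diego free within 08:30–20:30: 14:30–17:15, 17:45–18:00.
Carlos free within 08:30–20:30: 11:15–14:00, 14:45–16:45, 17:00–20:30.
Aarav free within 08:30–20:30: 11:00–11:30, 12:00–12:30, 13:00–13:15, 14:45–16:15, 18:30–20:30.
Chen free within 08:30–20:30: 08:30–11:15, 17:45–18:00, 19:45–20:30.
Diego ∩ Carlos: 14:45–16:45, 17:00–17:15, 17:45–18:00.
Diego ∩ Carlos ∩ Aarav: 14:45–16:15.
Diego ∩ Carlos ∩ Aarav ∩ Chen: (none).
Restricted to 09:15–18:00: (none).
Windows ≥ 90 min: (none).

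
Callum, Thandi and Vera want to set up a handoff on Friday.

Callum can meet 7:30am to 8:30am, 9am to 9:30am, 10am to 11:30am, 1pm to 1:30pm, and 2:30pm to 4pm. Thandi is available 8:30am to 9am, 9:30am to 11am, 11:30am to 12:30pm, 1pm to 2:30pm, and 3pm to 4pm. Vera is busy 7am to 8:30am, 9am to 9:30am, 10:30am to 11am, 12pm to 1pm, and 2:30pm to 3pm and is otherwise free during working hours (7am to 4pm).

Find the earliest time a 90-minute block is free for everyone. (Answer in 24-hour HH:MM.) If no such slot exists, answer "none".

none

Vera free within 07:00–16:00: 08:30–09:00, 09:30–10:30, 11:00–12:00, 13:00–14:30, 15:00–16:00.
Callum ∩ Thandi: 10:00–11:00, 13:00–13:30, 15:00–16:00.
Callum ∩ Thandi ∩ Vera: 10:00–10:30, 13:00–13:30, 15:00–16:00.
Windows ≥ 90 min: (none).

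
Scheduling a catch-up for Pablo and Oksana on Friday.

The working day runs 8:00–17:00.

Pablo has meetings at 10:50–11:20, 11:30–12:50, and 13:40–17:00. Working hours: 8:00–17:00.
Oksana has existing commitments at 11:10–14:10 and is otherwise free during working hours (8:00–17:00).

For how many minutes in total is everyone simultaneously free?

170 minutes

Pablo free within 08:00–17:00: 08:00–10:50, 11:20–11:30, 12:50–13:40.
Oksana free within 08:00–17:00: 08:00–11:10, 14:10–17:00.
Pablo ∩ Oksana: 08:00–10:50.
Total common minutes: 170.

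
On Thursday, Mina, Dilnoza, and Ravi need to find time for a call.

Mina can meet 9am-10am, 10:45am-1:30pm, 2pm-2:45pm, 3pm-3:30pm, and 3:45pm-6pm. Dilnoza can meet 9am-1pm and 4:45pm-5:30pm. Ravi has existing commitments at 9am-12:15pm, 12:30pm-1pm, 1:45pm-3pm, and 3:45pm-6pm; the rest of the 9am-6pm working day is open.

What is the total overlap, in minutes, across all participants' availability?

15 minutes

Ravi free within 09:00–18:00: 12:15–12:30, 13:00–13:45, 15:00–15:45.
Mina ∩ Dilnoza: 09:00–10:00, 10:45–13:00, 16:45–17:30.
Mina ∩ Dilnoza ∩ Ravi: 12:15–12:30.
Total common minutes: 15.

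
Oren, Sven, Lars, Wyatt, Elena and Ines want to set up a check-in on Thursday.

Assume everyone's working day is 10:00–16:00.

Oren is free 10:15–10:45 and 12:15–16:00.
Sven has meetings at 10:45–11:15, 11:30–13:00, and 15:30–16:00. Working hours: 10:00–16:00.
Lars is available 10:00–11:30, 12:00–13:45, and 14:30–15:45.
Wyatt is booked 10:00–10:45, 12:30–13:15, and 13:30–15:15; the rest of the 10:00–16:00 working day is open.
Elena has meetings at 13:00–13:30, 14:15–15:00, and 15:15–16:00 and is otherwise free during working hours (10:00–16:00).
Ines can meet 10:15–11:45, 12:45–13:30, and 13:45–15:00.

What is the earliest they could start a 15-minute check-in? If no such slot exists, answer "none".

none

Sven free within 10:00–16:00: 10:00–10:45, 11:15–11:30, 13:00–15:30.
Wyatt free within 10:00–16:00: 10:45–12:30, 13:15–13:30, 15:15–16:00.
Elena free within 10:00–16:00: 10:00–13:00, 13:30–14:15, 15:00–15:15.
Oren ∩ Sven: 10:15–10:45, 13:00–15:30.
Oren ∩ Sven ∩ Lars: 10:15–10:45, 13:00–13:45, 14:30–15:30.
Oren ∩ Sven ∩ Lars ∩ Wyatt: 13:15–13:30, 15:15–15:30.
Oren ∩ Sven ∩ Lars ∩ Wyatt ∩ Elena: (none).
Oren ∩ Sven ∩ Lars ∩ Wyatt ∩ Elena ∩ Ines: (none).
Windows ≥ 15 min: (none).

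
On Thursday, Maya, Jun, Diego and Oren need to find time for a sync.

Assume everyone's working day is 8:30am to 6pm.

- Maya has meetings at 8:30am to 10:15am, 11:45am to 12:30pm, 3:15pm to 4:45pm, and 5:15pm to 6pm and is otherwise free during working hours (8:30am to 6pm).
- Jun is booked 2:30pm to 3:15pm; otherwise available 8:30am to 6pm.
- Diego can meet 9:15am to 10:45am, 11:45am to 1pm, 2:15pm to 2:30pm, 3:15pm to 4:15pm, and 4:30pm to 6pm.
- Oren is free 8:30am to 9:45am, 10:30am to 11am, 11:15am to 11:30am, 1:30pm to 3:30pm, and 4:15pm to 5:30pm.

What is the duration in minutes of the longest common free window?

Maya free within 08:30–18:00: 10:15–11:45, 12:30–15:15, 16:45–17:15.
Jun free within 08:30–18:00: 08:30–14:30, 15:15–18:00.
Maya ∩ Jun: 10:15–11:45, 12:30–14:30, 16:45–17:15.
Maya ∩ Jun ∩ Diego: 10:15–10:45, 12:30–13:00, 14:15–14:30, 16:45–17:15.
Maya ∩ Jun ∩ Diego ∩ Oren: 10:30–10:45, 14:15–14:30, 16:45–17:15.
Common window lengths: 15, 15, 30 min; longest is 30.

30 minutes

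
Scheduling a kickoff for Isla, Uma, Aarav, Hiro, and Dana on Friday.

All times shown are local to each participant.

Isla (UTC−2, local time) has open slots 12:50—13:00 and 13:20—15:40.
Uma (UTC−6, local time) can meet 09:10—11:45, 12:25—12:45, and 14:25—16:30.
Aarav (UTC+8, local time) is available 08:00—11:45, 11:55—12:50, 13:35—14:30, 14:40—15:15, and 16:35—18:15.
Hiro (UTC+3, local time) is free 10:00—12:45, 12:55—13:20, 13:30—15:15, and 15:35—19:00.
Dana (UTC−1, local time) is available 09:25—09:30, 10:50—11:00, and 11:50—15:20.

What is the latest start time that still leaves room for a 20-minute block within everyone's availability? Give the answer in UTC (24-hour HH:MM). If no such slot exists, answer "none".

Isla → UTC: 14:50–15:00, 15:20–17:40.
Uma → UTC: 15:10–17:45, 18:25–18:45, 20:25–22:30.
Aarav → UTC: 00:00–03:45, 03:55–04:50, 05:35–06:30, 06:40–07:15, 08:35–10:15.
Hiro → UTC: 07:00–09:45, 09:55–10:20, 10:30–12:15, 12:35–16:00.
Dana → UTC: 10:25–10:30, 11:50–12:00, 12:50–16:20.
Isla ∩ Uma: 15:20–17:40.
Isla ∩ Uma ∩ Aarav: (none).
Isla ∩ Uma ∩ Aarav ∩ Hiro: (none).
Isla ∩ Uma ∩ Aarav ∩ Hiro ∩ Dana: (none).
Windows ≥ 20 min: (none).

none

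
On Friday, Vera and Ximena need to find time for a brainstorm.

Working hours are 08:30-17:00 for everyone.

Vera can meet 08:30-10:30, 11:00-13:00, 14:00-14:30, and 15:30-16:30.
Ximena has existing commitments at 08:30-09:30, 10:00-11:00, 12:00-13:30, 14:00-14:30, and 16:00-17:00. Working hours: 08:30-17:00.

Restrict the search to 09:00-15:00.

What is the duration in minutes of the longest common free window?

60 minutes

Ximena free within 08:30–17:00: 09:30–10:00, 11:00–12:00, 13:30–14:00, 14:30–16:00.
Vera ∩ Ximena: 09:30–10:00, 11:00–12:00, 15:30–16:00.
Restricted to 09:00–15:00: 09:30–10:00, 11:00–12:00.
Common window lengths: 30, 60 min; longest is 60.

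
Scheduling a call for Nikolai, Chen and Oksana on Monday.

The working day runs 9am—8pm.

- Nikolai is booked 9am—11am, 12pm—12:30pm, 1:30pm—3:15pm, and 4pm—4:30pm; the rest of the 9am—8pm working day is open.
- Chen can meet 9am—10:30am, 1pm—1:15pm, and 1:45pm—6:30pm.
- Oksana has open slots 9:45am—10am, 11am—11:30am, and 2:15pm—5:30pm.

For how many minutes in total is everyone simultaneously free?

Nikolai free within 09:00–20:00: 11:00–12:00, 12:30–13:30, 15:15–16:00, 16:30–20:00.
Nikolai ∩ Chen: 13:00–13:15, 15:15–16:00, 16:30–18:30.
Nikolai ∩ Chen ∩ Oksana: 15:15–16:00, 16:30–17:30.
Total common minutes: 45 + 60 = 105.

105 minutes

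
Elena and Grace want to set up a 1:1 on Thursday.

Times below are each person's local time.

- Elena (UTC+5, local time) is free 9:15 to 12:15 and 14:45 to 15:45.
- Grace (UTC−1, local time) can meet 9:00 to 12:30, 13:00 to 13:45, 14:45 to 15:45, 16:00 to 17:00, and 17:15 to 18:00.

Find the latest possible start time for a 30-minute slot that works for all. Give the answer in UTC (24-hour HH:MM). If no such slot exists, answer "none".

10:15

Elena → UTC: 04:15–07:15, 09:45–10:45.
Grace → UTC: 10:00–13:30, 14:00–14:45, 15:45–16:45, 17:00–18:00, 18:15–19:00.
Elena ∩ Grace: 10:00–10:45.
Windows ≥ 30 min: 10:00–10:45.
Latest start in the last window 10:00–10:45 is 10:45 − 30 min = 10:15.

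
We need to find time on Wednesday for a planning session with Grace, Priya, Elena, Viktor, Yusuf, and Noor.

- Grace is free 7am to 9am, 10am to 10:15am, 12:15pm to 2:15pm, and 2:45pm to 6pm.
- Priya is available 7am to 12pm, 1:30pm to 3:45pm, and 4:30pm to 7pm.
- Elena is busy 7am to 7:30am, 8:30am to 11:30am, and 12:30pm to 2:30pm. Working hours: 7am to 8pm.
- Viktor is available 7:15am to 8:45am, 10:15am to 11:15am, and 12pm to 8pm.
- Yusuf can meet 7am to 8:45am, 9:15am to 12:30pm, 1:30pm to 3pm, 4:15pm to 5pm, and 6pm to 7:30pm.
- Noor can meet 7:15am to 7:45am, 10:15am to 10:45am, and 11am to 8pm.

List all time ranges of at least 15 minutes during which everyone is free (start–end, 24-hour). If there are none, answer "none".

Elena free within 07:00–20:00: 07:30–08:30, 11:30–12:30, 14:30–20:00.
Grace ∩ Priya: 07:00–09:00, 10:00–10:15, 13:30–14:15, 14:45–15:45, 16:30–18:00.
Grace ∩ Priya ∩ Elena: 07:30–08:30, 14:45–15:45, 16:30–18:00.
Grace ∩ Priya ∩ Elena ∩ Viktor: 07:30–08:30, 14:45–15:45, 16:30–18:00.
Grace ∩ Priya ∩ Elena ∩ Viktor ∩ Yusuf: 07:30–08:30, 14:45–15:00, 16:30–17:00.
Grace ∩ Priya ∩ Elena ∩ Viktor ∩ Yusuf ∩ Noor: 07:30–07:45, 14:45–15:00, 16:30–17:00.
Windows ≥ 15 min: 07:30–07:45, 14:45–15:00, 16:30–17:00.

07:30–07:45, 14:45–15:00, 16:30–17:00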